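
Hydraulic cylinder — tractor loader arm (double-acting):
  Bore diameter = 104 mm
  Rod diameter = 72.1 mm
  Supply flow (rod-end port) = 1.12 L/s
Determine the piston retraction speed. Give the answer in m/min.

v ≈ 15.2 m/min

Rod-side annular area A_ann = π/4 × (104² − 72.1²) = 4412 mm^2
Flow into the rod-end port fills the annular volume.
v = Q / A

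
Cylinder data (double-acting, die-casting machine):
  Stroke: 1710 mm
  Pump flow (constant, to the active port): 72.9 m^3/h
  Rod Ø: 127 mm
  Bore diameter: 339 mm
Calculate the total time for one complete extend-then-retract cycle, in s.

Cap-side area A_cap = π/4 × (339 mm)² = 90260 mm^2
Rod-side annular area A_ann = π/4 × (339² − 127²) = 77590 mm^2
t_ext = A_cap·L/Q = 7.622 s
t_ret = A_ann·L/Q = 6.552 s
t_cycle = t_ext + t_ret

t ≈ 14.2 s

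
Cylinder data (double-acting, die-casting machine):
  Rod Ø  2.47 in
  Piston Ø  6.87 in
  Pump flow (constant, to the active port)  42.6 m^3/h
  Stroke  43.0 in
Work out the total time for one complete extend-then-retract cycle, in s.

Cap-side area A_cap = π/4 × (6.87 in)² = 37.07 in^2
Rod-side annular area A_ann = π/4 × (6.87² − 2.47²) = 32.28 in^2
t_ext = A_cap·L/Q = 2.207 s
t_ret = A_ann·L/Q = 1.922 s
t_cycle = t_ext + t_ret

t ≈ 4.13 s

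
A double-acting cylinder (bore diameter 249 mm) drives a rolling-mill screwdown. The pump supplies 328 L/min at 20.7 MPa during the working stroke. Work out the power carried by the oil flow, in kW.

W ≈ 113 kW

Hydraulic power = P × Q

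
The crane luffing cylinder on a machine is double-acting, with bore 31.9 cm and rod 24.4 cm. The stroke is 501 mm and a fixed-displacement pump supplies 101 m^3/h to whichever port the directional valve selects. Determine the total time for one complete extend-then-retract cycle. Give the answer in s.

Cap-side area A_cap = π/4 × (31.9 cm)² = 799.2 cm^2
Rod-side annular area A_ann = π/4 × (31.9² − 24.4²) = 331.6 cm^2
t_ext = A_cap·L/Q = 1.427 s
t_ret = A_ann·L/Q = 0.5922 s
t_cycle = t_ext + t_ret

t ≈ 2.02 s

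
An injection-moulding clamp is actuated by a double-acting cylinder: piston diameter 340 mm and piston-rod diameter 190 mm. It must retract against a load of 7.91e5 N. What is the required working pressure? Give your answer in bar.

Rod-side annular area A_ann = π/4 × (340² − 190²) = 62440 mm^2
Retraction: pressure acts on the annular area.
P = F / A = 7.91e5 N / A

P ≈ 127 bar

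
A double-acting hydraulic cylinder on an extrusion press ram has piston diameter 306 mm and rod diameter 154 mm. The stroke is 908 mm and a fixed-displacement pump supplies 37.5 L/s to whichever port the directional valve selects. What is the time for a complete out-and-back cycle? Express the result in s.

Cap-side area A_cap = π/4 × (306 mm)² = 73540 mm^2
Rod-side annular area A_ann = π/4 × (306² − 154²) = 54920 mm^2
t_ext = A_cap·L/Q = 1.781 s
t_ret = A_ann·L/Q = 1.330 s
t_cycle = t_ext + t_ret

t ≈ 3.11 s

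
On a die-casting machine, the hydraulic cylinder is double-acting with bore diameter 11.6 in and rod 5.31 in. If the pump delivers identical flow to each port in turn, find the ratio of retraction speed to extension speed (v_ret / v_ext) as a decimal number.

Cap-side area A_cap = π/4 × (11.6 in)² = 105.7 in^2
Rod-side annular area A_ann = π/4 × (11.6² − 5.31²) = 83.54 in^2
For equal Q, v ∝ 1/A, so v_ret/v_ext = A_cap/A_ann.

v_ret/v_ext ≈ 1.27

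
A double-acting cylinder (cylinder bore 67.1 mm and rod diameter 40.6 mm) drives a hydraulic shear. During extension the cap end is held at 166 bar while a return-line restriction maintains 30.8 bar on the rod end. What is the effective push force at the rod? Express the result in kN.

Cap-side area A_cap = π/4 × (67.1 mm)² = 3536 mm^2
Rod-side annular area A_ann = π/4 × (67.1² − 40.6²) = 2242 mm^2
Net thrust = P_cap·A_cap − P_rod·A_ann = 58.70 kN − 6.904 kN

F ≈ 51.8 kN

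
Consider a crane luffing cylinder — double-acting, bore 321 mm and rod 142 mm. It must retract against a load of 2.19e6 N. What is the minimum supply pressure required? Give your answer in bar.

Rod-side annular area A_ann = π/4 × (321² − 142²) = 65090 mm^2
Retraction: pressure acts on the annular area.
P = F / A = 2.19e6 N / A

P ≈ 336 bar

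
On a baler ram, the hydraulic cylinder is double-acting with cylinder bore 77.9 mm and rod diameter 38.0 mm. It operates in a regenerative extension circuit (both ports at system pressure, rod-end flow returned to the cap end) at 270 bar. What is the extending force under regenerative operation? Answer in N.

With equal pressure on both faces, forces on the annular region cancel; the net push is pressure × rod cross-section.
Rod cross-section A_rod = π/4 × (38.0 mm)² = 1134 mm^2
F = P × A_rod

F ≈ 30600 N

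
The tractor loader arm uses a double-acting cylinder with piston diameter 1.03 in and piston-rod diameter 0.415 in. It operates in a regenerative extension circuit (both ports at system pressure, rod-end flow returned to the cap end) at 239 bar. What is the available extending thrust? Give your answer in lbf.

With equal pressure on both faces, forces on the annular region cancel; the net push is pressure × rod cross-section.
Rod cross-section A_rod = π/4 × (0.415 in)² = 0.1353 in^2
F = P × A_rod

F ≈ 469 lbf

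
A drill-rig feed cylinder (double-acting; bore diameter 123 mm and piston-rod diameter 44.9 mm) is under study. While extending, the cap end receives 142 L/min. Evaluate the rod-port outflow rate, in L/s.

Cap-side area A_cap = π/4 × (123 mm)² = 11880 mm^2
Rod-side annular area A_ann = π/4 × (123² − 44.9²) = 10300 mm^2
Piston speed v = Q_in/A_cap; rod-end outflow Q_out = v × A_ann = Q_in × A_ann/A_cap.

Q_out ≈ 2.05 L/s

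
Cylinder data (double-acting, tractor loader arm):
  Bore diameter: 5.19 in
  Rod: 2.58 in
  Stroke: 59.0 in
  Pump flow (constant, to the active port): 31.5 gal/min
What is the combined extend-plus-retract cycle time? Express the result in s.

Cap-side area A_cap = π/4 × (5.19 in)² = 21.16 in^2
Rod-side annular area A_ann = π/4 × (5.19² − 2.58²) = 15.93 in^2
t_ext = A_cap·L/Q = 10.29 s
t_ret = A_ann·L/Q = 7.749 s
t_cycle = t_ext + t_ret

t ≈ 18.0 s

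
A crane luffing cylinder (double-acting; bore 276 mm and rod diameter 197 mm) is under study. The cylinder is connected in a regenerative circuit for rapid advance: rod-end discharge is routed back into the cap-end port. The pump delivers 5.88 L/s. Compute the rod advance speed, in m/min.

In regeneration the rod-end outflow joins the pump flow into the cap end, so the net volume the pump must supply per unit advance equals the rod cross-section area.
Rod cross-section A_rod = π/4 × (197 mm)² = 30480 mm^2
v = Q_pump / A_rod

v ≈ 11.6 m/min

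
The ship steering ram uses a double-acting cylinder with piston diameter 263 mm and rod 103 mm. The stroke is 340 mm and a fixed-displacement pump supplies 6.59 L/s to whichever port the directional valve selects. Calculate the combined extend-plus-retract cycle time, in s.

t ≈ 5.18 s

Cap-side area A_cap = π/4 × (263 mm)² = 54330 mm^2
Rod-side annular area A_ann = π/4 × (263² − 103²) = 45990 mm^2
t_ext = A_cap·L/Q = 2.803 s
t_ret = A_ann·L/Q = 2.373 s
t_cycle = t_ext + t_ret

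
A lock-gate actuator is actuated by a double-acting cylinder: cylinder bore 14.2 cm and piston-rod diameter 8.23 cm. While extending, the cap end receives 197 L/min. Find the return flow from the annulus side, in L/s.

Q_out ≈ 2.18 L/s

Cap-side area A_cap = π/4 × (14.2 cm)² = 158.4 cm^2
Rod-side annular area A_ann = π/4 × (14.2² − 8.23²) = 105.2 cm^2
Piston speed v = Q_in/A_cap; rod-end outflow Q_out = v × A_ann = Q_in × A_ann/A_cap.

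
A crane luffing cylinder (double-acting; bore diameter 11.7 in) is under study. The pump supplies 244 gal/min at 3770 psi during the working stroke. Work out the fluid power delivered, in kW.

W ≈ 400 kW

Hydraulic power = P × Q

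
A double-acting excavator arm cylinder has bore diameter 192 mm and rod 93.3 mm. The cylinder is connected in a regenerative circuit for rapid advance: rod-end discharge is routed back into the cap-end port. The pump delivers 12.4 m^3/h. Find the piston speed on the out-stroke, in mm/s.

In regeneration the rod-end outflow joins the pump flow into the cap end, so the net volume the pump must supply per unit advance equals the rod cross-section area.
Rod cross-section A_rod = π/4 × (93.3 mm)² = 6837 mm^2
v = Q_pump / A_rod

v ≈ 504 mm/s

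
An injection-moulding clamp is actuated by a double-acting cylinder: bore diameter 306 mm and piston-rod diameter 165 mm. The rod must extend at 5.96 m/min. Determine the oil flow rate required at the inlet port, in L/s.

Q ≈ 7.31 L/s

Cap-side area A_cap = π/4 × (306 mm)² = 73540 mm^2
Q = A × v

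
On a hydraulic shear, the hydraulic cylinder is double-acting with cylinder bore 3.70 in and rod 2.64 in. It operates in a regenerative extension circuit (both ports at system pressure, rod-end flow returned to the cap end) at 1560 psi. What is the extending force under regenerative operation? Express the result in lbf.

F ≈ 8540 lbf

With equal pressure on both faces, forces on the annular region cancel; the net push is pressure × rod cross-section.
Rod cross-section A_rod = π/4 × (2.64 in)² = 5.474 in^2
F = P × A_rod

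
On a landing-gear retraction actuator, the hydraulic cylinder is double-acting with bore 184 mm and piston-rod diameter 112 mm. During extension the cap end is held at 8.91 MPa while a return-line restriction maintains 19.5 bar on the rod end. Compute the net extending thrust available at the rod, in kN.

F ≈ 204 kN

Cap-side area A_cap = π/4 × (184 mm)² = 26590 mm^2
Rod-side annular area A_ann = π/4 × (184² − 112²) = 16740 mm^2
Net thrust = P_cap·A_cap − P_rod·A_ann = 236.9 kN − 32.64 kN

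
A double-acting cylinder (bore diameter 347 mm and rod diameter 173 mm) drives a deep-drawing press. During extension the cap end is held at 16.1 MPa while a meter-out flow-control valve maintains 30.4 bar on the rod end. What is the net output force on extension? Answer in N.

F ≈ 1.31e6 N

Cap-side area A_cap = π/4 × (347 mm)² = 94570 mm^2
Rod-side annular area A_ann = π/4 × (347² − 173²) = 71060 mm^2
Net thrust = P_cap·A_cap − P_rod·A_ann = 1.523e6 N − 2.160e5 N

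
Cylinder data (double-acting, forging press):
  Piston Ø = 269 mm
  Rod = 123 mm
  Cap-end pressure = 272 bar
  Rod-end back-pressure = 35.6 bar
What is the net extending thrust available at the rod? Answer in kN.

Cap-side area A_cap = π/4 × (269 mm)² = 56830 mm^2
Rod-side annular area A_ann = π/4 × (269² − 123²) = 44950 mm^2
Net thrust = P_cap·A_cap − P_rod·A_ann = 1546 kN − 160.0 kN

F ≈ 1390 kN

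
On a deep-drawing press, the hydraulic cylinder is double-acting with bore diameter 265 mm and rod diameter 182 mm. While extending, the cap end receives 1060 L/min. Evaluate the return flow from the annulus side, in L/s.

Cap-side area A_cap = π/4 × (265 mm)² = 55150 mm^2
Rod-side annular area A_ann = π/4 × (265² − 182²) = 29140 mm^2
Piston speed v = Q_in/A_cap; rod-end outflow Q_out = v × A_ann = Q_in × A_ann/A_cap.

Q_out ≈ 9.33 L/s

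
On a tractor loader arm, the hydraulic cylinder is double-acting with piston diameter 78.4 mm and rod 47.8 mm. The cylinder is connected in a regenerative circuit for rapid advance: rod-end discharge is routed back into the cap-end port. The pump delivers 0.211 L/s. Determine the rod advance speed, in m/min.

v ≈ 7.05 m/min

In regeneration the rod-end outflow joins the pump flow into the cap end, so the net volume the pump must supply per unit advance equals the rod cross-section area.
Rod cross-section A_rod = π/4 × (47.8 mm)² = 1795 mm^2
v = Q_pump / A_rod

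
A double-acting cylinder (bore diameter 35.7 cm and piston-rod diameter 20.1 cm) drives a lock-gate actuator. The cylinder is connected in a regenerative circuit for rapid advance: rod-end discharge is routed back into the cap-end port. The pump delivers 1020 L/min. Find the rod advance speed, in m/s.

In regeneration the rod-end outflow joins the pump flow into the cap end, so the net volume the pump must supply per unit advance equals the rod cross-section area.
Rod cross-section A_rod = π/4 × (20.1 cm)² = 317.3 cm^2
v = Q_pump / A_rod

v ≈ 0.536 m/s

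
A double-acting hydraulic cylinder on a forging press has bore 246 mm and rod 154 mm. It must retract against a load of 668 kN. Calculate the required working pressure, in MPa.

Rod-side annular area A_ann = π/4 × (246² − 154²) = 28900 mm^2
Retraction: pressure acts on the annular area.
P = F / A = 668 kN / A

P ≈ 23.1 MPa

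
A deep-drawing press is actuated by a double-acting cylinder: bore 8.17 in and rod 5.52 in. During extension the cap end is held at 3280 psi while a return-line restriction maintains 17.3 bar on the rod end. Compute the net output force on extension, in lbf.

Cap-side area A_cap = π/4 × (8.17 in)² = 52.42 in^2
Rod-side annular area A_ann = π/4 × (8.17² − 5.52²) = 28.49 in^2
Net thrust = P_cap·A_cap − P_rod·A_ann = 1.720e5 lbf − 7149 lbf

F ≈ 1.65e5 lbf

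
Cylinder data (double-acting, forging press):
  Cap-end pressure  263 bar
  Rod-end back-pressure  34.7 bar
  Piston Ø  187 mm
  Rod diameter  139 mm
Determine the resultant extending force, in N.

Cap-side area A_cap = π/4 × (187 mm)² = 27460 mm^2
Rod-side annular area A_ann = π/4 × (187² − 139²) = 12290 mm^2
Net thrust = P_cap·A_cap − P_rod·A_ann = 7.223e5 N − 42650 N

F ≈ 6.80e5 N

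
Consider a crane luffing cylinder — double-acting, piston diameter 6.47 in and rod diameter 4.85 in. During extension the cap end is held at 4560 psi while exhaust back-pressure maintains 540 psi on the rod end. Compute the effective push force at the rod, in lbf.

F ≈ 1.42e5 lbf

Cap-side area A_cap = π/4 × (6.47 in)² = 32.88 in^2
Rod-side annular area A_ann = π/4 × (6.47² − 4.85²) = 14.40 in^2
Net thrust = P_cap·A_cap − P_rod·A_ann = 1.499e5 lbf − 7778 lbf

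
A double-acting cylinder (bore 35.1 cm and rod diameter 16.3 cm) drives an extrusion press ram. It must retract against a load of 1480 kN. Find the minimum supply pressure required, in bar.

Rod-side annular area A_ann = π/4 × (35.1² − 16.3²) = 758.9 cm^2
Retraction: pressure acts on the annular area.
P = F / A = 1480 kN / A

P ≈ 195 bar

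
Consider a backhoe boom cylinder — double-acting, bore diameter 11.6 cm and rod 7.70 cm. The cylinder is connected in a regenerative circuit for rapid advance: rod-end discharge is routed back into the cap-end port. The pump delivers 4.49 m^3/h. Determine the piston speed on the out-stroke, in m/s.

In regeneration the rod-end outflow joins the pump flow into the cap end, so the net volume the pump must supply per unit advance equals the rod cross-section area.
Rod cross-section A_rod = π/4 × (7.70 cm)² = 46.57 cm^2
v = Q_pump / A_rod

v ≈ 0.268 m/s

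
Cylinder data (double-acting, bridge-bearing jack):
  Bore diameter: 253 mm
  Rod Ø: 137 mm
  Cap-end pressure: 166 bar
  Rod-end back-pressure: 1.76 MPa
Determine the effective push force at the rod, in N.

F ≈ 7.72e5 N

Cap-side area A_cap = π/4 × (253 mm)² = 50270 mm^2
Rod-side annular area A_ann = π/4 × (253² − 137²) = 35530 mm^2
Net thrust = P_cap·A_cap − P_rod·A_ann = 8.345e5 N − 62540 N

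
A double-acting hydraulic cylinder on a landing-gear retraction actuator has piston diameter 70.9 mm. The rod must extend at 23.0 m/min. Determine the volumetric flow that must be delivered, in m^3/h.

Cap-side area A_cap = π/4 × (70.9 mm)² = 3948 mm^2
Q = A × v

Q ≈ 5.45 m^3/h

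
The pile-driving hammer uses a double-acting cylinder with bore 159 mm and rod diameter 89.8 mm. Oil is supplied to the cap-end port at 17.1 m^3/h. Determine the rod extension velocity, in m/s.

Cap-side area A_cap = π/4 × (159 mm)² = 19860 mm^2
v = Q / A

v ≈ 0.239 m/s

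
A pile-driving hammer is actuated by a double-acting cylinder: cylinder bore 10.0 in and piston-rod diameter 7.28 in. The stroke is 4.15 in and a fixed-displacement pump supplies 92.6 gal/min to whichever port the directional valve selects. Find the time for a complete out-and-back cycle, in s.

Cap-side area A_cap = π/4 × (10.0 in)² = 78.54 in^2
Rod-side annular area A_ann = π/4 × (10.0² − 7.28²) = 36.91 in^2
t_ext = A_cap·L/Q = 0.9143 s
t_ret = A_ann·L/Q = 0.4297 s
t_cycle = t_ext + t_ret

t ≈ 1.34 s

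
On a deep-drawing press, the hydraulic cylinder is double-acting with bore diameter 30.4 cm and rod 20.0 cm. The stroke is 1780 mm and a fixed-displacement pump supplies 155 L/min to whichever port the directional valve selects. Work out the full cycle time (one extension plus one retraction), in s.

Cap-side area A_cap = π/4 × (30.4 cm)² = 725.8 cm^2
Rod-side annular area A_ann = π/4 × (30.4² − 20.0²) = 411.7 cm^2
t_ext = A_cap·L/Q = 50.01 s
t_ret = A_ann·L/Q = 28.37 s
t_cycle = t_ext + t_ret

t ≈ 78.4 s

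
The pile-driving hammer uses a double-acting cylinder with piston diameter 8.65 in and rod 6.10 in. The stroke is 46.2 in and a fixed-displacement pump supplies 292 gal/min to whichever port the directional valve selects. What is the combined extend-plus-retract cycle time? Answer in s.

t ≈ 3.63 s

Cap-side area A_cap = π/4 × (8.65 in)² = 58.77 in^2
Rod-side annular area A_ann = π/4 × (8.65² − 6.10²) = 29.54 in^2
t_ext = A_cap·L/Q = 2.415 s
t_ret = A_ann·L/Q = 1.214 s
t_cycle = t_ext + t_ret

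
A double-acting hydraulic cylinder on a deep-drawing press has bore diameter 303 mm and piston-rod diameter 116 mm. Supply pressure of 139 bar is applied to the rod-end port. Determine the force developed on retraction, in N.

F ≈ 8.55e5 N

Rod-side annular area A_ann = π/4 × (303² − 116²) = 61540 mm^2
On retraction the pressure acts on the annular area (bore minus rod).
F = P × A_ann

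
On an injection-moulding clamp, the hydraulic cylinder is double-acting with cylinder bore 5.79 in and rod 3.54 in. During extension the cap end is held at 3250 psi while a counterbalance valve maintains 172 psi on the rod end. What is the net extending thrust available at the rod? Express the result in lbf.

F ≈ 82700 lbf

Cap-side area A_cap = π/4 × (5.79 in)² = 26.33 in^2
Rod-side annular area A_ann = π/4 × (5.79² − 3.54²) = 16.49 in^2
Net thrust = P_cap·A_cap − P_rod·A_ann = 85570 lbf − 2836 lbf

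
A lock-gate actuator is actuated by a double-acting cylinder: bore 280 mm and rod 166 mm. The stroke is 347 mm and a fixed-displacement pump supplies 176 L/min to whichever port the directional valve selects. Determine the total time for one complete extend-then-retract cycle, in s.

t ≈ 12.0 s

Cap-side area A_cap = π/4 × (280 mm)² = 61580 mm^2
Rod-side annular area A_ann = π/4 × (280² − 166²) = 39930 mm^2
t_ext = A_cap·L/Q = 7.284 s
t_ret = A_ann·L/Q = 4.724 s
t_cycle = t_ext + t_ret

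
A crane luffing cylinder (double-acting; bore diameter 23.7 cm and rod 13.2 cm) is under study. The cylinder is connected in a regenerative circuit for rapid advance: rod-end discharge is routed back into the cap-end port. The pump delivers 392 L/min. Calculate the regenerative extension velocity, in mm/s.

In regeneration the rod-end outflow joins the pump flow into the cap end, so the net volume the pump must supply per unit advance equals the rod cross-section area.
Rod cross-section A_rod = π/4 × (13.2 cm)² = 136.8 cm^2
v = Q_pump / A_rod

v ≈ 477 mm/s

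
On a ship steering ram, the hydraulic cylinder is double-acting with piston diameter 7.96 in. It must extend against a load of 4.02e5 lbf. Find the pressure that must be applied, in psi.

Cap-side area A_cap = π/4 × (7.96 in)² = 49.76 in^2
P = F / A = 4.02e5 lbf / A

P ≈ 8080 psi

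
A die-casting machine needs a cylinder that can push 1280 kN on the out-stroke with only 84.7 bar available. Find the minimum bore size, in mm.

Extension force acts on the full piston face: F = P × (π/4)D².
D = √(4F / (πP)) = √(4 × 1280 kN / (π × 84.7 bar))

D ≈ 439 mm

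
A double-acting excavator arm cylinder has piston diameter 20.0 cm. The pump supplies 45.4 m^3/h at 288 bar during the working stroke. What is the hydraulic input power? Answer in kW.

W ≈ 363 kW

Hydraulic power = P × Q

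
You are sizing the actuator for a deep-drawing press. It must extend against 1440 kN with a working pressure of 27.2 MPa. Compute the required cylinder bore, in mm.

D ≈ 260 mm

Extension force acts on the full piston face: F = P × (π/4)D².
D = √(4F / (πP)) = √(4 × 1440 kN / (π × 27.2 MPa))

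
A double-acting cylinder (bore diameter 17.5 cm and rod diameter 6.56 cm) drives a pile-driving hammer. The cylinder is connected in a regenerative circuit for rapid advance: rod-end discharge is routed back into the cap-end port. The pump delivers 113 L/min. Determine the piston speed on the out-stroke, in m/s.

In regeneration the rod-end outflow joins the pump flow into the cap end, so the net volume the pump must supply per unit advance equals the rod cross-section area.
Rod cross-section A_rod = π/4 × (6.56 cm)² = 33.80 cm^2
v = Q_pump / A_rod

v ≈ 0.557 m/s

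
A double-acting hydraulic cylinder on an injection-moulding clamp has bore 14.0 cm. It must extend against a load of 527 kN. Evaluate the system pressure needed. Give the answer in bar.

P ≈ 342 bar

Cap-side area A_cap = π/4 × (14.0 cm)² = 153.9 cm^2
P = F / A = 527 kN / A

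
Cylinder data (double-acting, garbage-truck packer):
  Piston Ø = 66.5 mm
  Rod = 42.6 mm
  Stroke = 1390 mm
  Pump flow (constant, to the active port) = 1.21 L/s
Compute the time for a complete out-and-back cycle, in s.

Cap-side area A_cap = π/4 × (66.5 mm)² = 3473 mm^2
Rod-side annular area A_ann = π/4 × (66.5² − 42.6²) = 2048 mm^2
t_ext = A_cap·L/Q = 3.990 s
t_ret = A_ann·L/Q = 2.353 s
t_cycle = t_ext + t_ret

t ≈ 6.34 s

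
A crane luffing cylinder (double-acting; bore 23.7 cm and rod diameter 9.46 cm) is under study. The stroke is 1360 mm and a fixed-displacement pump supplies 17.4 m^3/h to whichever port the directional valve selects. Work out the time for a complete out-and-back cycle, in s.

Cap-side area A_cap = π/4 × (23.7 cm)² = 441.2 cm^2
Rod-side annular area A_ann = π/4 × (23.7² − 9.46²) = 370.9 cm^2
t_ext = A_cap·L/Q = 12.41 s
t_ret = A_ann·L/Q = 10.44 s
t_cycle = t_ext + t_ret

t ≈ 22.8 s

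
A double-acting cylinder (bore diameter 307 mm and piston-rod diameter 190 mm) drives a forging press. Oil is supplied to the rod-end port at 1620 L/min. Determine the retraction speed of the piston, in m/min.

v ≈ 35.5 m/min

Rod-side annular area A_ann = π/4 × (307² − 190²) = 45670 mm^2
Flow into the rod-end port fills the annular volume.
v = Q / A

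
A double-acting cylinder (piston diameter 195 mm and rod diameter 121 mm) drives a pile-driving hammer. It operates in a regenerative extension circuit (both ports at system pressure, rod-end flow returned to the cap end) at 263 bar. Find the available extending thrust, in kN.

F ≈ 302 kN

With equal pressure on both faces, forces on the annular region cancel; the net push is pressure × rod cross-section.
Rod cross-section A_rod = π/4 × (121 mm)² = 11500 mm^2
F = P × A_rod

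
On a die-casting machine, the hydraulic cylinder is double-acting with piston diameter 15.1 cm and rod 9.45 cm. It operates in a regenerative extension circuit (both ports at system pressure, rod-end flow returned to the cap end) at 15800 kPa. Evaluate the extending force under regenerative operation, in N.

F ≈ 1.11e5 N

With equal pressure on both faces, forces on the annular region cancel; the net push is pressure × rod cross-section.
Rod cross-section A_rod = π/4 × (9.45 cm)² = 70.14 cm^2
F = P × A_rod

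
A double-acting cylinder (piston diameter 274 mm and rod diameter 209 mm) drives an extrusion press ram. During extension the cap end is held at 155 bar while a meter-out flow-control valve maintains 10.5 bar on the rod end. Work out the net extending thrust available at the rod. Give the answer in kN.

F ≈ 888 kN

Cap-side area A_cap = π/4 × (274 mm)² = 58960 mm^2
Rod-side annular area A_ann = π/4 × (274² − 209²) = 24660 mm^2
Net thrust = P_cap·A_cap − P_rod·A_ann = 914.0 kN − 25.89 kN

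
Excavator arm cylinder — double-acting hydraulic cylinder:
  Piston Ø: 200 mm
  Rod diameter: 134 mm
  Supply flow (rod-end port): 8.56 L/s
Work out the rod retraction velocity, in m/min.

v ≈ 29.7 m/min

Rod-side annular area A_ann = π/4 × (200² − 134²) = 17310 mm^2
Flow into the rod-end port fills the annular volume.
v = Q / A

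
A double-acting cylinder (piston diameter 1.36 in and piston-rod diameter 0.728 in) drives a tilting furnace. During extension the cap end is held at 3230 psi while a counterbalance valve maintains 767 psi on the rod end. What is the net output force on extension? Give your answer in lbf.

F ≈ 3900 lbf

Cap-side area A_cap = π/4 × (1.36 in)² = 1.453 in^2
Rod-side annular area A_ann = π/4 × (1.36² − 0.728²) = 1.036 in^2
Net thrust = P_cap·A_cap − P_rod·A_ann = 4692 lbf − 794.9 lbf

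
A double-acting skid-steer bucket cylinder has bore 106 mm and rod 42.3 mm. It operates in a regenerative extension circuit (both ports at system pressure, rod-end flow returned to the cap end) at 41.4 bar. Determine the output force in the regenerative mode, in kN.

F ≈ 5.82 kN

With equal pressure on both faces, forces on the annular region cancel; the net push is pressure × rod cross-section.
Rod cross-section A_rod = π/4 × (42.3 mm)² = 1405 mm^2
F = P × A_rod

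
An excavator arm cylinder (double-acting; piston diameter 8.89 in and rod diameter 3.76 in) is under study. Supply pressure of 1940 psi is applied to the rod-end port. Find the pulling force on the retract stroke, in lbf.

Rod-side annular area A_ann = π/4 × (8.89² − 3.76²) = 50.97 in^2
On retraction the pressure acts on the annular area (bore minus rod).
F = P × A_ann

F ≈ 98900 lbf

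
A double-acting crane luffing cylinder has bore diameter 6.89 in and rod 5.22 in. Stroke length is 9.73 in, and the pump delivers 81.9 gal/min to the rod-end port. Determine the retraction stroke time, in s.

Rod-side annular area A_ann = π/4 × (6.89² − 5.22²) = 15.88 in^2
Swept volume V = A × L; t = V / Q = A·L / Q

t ≈ 0.490 s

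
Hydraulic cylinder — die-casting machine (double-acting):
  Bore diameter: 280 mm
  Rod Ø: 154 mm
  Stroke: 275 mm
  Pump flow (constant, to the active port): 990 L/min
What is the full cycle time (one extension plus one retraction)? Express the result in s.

t ≈ 1.74 s

Cap-side area A_cap = π/4 × (280 mm)² = 61580 mm^2
Rod-side annular area A_ann = π/4 × (280² − 154²) = 42950 mm^2
t_ext = A_cap·L/Q = 1.026 s
t_ret = A_ann·L/Q = 0.7158 s
t_cycle = t_ext + t_ret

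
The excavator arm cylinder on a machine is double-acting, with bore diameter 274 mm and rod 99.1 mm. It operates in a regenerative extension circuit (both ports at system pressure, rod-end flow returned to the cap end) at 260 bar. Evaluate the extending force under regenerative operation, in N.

With equal pressure on both faces, forces on the annular region cancel; the net push is pressure × rod cross-section.
Rod cross-section A_rod = π/4 × (99.1 mm)² = 7713 mm^2
F = P × A_rod

F ≈ 2.01e5 N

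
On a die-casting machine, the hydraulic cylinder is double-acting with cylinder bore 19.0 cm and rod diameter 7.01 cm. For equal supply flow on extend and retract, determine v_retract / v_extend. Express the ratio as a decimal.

v_ret/v_ext ≈ 1.16

Cap-side area A_cap = π/4 × (19.0 cm)² = 283.5 cm^2
Rod-side annular area A_ann = π/4 × (19.0² − 7.01²) = 244.9 cm^2
For equal Q, v ∝ 1/A, so v_ret/v_ext = A_cap/A_ann.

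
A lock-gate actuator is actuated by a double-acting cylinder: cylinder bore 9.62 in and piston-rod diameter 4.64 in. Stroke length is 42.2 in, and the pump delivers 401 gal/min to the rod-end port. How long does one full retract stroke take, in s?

Rod-side annular area A_ann = π/4 × (9.62² − 4.64²) = 55.77 in^2
Swept volume V = A × L; t = V / Q = A·L / Q

t ≈ 1.52 s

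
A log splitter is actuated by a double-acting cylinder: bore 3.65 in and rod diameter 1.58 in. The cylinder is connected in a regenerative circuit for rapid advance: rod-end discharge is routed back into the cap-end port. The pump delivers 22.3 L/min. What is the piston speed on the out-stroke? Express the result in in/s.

In regeneration the rod-end outflow joins the pump flow into the cap end, so the net volume the pump must supply per unit advance equals the rod cross-section area.
Rod cross-section A_rod = π/4 × (1.58 in)² = 1.961 in^2
v = Q_pump / A_rod

v ≈ 11.6 in/s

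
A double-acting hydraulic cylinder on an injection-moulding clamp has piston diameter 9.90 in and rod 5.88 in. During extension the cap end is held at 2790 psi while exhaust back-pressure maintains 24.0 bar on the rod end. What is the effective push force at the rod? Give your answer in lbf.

F ≈ 1.97e5 lbf

Cap-side area A_cap = π/4 × (9.90 in)² = 76.98 in^2
Rod-side annular area A_ann = π/4 × (9.90² − 5.88²) = 49.82 in^2
Net thrust = P_cap·A_cap − P_rod·A_ann = 2.148e5 lbf − 17340 lbf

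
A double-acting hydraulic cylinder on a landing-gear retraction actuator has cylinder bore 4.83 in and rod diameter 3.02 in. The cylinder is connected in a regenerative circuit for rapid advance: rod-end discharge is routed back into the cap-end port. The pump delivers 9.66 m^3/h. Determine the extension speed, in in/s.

In regeneration the rod-end outflow joins the pump flow into the cap end, so the net volume the pump must supply per unit advance equals the rod cross-section area.
Rod cross-section A_rod = π/4 × (3.02 in)² = 7.163 in^2
v = Q_pump / A_rod

v ≈ 22.9 in/s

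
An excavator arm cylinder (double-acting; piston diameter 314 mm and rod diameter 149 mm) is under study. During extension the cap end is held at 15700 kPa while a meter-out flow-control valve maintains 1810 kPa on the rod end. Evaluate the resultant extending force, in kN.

Cap-side area A_cap = π/4 × (314 mm)² = 77440 mm^2
Rod-side annular area A_ann = π/4 × (314² − 149²) = 60000 mm^2
Net thrust = P_cap·A_cap − P_rod·A_ann = 1216 kN − 108.6 kN

F ≈ 1110 kN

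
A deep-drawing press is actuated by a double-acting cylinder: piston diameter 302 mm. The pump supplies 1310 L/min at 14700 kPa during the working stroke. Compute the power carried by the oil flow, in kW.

W ≈ 321 kW

Hydraulic power = P × Q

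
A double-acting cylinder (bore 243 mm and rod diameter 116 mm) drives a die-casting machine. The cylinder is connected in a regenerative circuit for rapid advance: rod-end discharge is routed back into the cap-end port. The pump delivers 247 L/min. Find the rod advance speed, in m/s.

In regeneration the rod-end outflow joins the pump flow into the cap end, so the net volume the pump must supply per unit advance equals the rod cross-section area.
Rod cross-section A_rod = π/4 × (116 mm)² = 10570 mm^2
v = Q_pump / A_rod

v ≈ 0.390 m/s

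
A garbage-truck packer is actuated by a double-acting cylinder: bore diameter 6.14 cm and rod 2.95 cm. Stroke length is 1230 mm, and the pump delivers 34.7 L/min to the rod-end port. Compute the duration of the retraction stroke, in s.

Rod-side annular area A_ann = π/4 × (6.14² − 2.95²) = 22.77 cm^2
Swept volume V = A × L; t = V / Q = A·L / Q

t ≈ 4.84 s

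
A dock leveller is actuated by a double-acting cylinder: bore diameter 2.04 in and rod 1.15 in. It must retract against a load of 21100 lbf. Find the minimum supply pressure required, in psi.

P ≈ 9460 psi

Rod-side annular area A_ann = π/4 × (2.04² − 1.15²) = 2.230 in^2
Retraction: pressure acts on the annular area.
P = F / A = 21100 lbf / A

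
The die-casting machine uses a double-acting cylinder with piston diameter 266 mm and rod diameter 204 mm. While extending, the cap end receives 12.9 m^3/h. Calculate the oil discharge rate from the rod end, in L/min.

Cap-side area A_cap = π/4 × (266 mm)² = 55570 mm^2
Rod-side annular area A_ann = π/4 × (266² − 204²) = 22890 mm^2
Piston speed v = Q_in/A_cap; rod-end outflow Q_out = v × A_ann = Q_in × A_ann/A_cap.

Q_out ≈ 88.5 L/min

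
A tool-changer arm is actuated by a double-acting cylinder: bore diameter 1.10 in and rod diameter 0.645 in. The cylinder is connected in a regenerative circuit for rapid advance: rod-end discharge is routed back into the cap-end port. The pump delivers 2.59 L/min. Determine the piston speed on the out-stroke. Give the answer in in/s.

In regeneration the rod-end outflow joins the pump flow into the cap end, so the net volume the pump must supply per unit advance equals the rod cross-section area.
Rod cross-section A_rod = π/4 × (0.645 in)² = 0.3267 in^2
v = Q_pump / A_rod

v ≈ 8.06 in/s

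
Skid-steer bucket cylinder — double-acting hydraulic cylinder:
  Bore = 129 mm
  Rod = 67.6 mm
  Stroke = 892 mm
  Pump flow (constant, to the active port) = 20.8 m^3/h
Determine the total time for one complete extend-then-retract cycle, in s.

t ≈ 3.48 s

Cap-side area A_cap = π/4 × (129 mm)² = 13070 mm^2
Rod-side annular area A_ann = π/4 × (129² − 67.6²) = 9481 mm^2
t_ext = A_cap·L/Q = 2.018 s
t_ret = A_ann·L/Q = 1.464 s
t_cycle = t_ext + t_ret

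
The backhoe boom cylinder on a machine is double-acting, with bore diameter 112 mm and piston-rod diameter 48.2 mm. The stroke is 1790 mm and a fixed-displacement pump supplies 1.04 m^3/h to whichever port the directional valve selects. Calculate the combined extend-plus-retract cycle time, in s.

Cap-side area A_cap = π/4 × (112 mm)² = 9852 mm^2
Rod-side annular area A_ann = π/4 × (112² − 48.2²) = 8027 mm^2
t_ext = A_cap·L/Q = 61.04 s
t_ret = A_ann·L/Q = 49.74 s
t_cycle = t_ext + t_ret

t ≈ 111 s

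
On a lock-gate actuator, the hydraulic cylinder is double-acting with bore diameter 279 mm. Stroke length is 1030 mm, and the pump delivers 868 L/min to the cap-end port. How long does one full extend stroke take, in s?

Cap-side area A_cap = π/4 × (279 mm)² = 61140 mm^2
Swept volume V = A × L; t = V / Q = A·L / Q

t ≈ 4.35 s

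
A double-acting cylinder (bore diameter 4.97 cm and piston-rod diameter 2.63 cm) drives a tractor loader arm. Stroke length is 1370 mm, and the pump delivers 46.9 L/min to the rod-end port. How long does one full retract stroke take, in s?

t ≈ 2.45 s

Rod-side annular area A_ann = π/4 × (4.97² − 2.63²) = 13.97 cm^2
Swept volume V = A × L; t = V / Q = A·L / Q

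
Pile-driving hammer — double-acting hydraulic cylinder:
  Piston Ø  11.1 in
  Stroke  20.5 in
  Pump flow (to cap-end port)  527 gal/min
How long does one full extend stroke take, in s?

t ≈ 0.978 s

Cap-side area A_cap = π/4 × (11.1 in)² = 96.77 in^2
Swept volume V = A × L; t = V / Q = A·L / Q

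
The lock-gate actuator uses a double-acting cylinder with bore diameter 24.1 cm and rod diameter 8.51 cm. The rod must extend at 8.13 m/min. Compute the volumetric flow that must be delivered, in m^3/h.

Cap-side area A_cap = π/4 × (24.1 cm)² = 456.2 cm^2
Q = A × v

Q ≈ 22.3 m^3/h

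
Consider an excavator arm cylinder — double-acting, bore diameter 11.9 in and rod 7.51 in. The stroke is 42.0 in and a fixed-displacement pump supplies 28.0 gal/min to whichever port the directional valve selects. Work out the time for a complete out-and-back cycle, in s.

t ≈ 69.4 s

Cap-side area A_cap = π/4 × (11.9 in)² = 111.2 in^2
Rod-side annular area A_ann = π/4 × (11.9² − 7.51²) = 66.92 in^2
t_ext = A_cap·L/Q = 43.33 s
t_ret = A_ann·L/Q = 26.07 s
t_cycle = t_ext + t_ret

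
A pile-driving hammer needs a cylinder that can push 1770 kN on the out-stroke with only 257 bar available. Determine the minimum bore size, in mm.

D ≈ 296 mm

Extension force acts on the full piston face: F = P × (π/4)D².
D = √(4F / (πP)) = √(4 × 1770 kN / (π × 257 bar))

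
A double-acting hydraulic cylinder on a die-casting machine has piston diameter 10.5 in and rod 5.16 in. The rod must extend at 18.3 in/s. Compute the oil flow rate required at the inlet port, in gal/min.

Cap-side area A_cap = π/4 × (10.5 in)² = 86.59 in^2
Q = A × v

Q ≈ 412 gal/min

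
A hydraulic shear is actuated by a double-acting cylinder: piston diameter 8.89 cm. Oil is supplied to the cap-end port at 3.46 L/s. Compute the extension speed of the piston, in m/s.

v ≈ 0.557 m/s

Cap-side area A_cap = π/4 × (8.89 cm)² = 62.07 cm^2
v = Q / A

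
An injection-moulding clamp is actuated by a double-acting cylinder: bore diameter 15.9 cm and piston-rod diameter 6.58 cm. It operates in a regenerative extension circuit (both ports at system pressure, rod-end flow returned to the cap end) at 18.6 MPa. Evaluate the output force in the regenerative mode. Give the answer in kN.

With equal pressure on both faces, forces on the annular region cancel; the net push is pressure × rod cross-section.
Rod cross-section A_rod = π/4 × (6.58 cm)² = 34.00 cm^2
F = P × A_rod

F ≈ 63.2 kN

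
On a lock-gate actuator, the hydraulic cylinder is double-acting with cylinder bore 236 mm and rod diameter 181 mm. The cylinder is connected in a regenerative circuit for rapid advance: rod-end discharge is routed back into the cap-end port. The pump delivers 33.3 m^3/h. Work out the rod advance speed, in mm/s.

v ≈ 359 mm/s

In regeneration the rod-end outflow joins the pump flow into the cap end, so the net volume the pump must supply per unit advance equals the rod cross-section area.
Rod cross-section A_rod = π/4 × (181 mm)² = 25730 mm^2
v = Q_pump / A_rod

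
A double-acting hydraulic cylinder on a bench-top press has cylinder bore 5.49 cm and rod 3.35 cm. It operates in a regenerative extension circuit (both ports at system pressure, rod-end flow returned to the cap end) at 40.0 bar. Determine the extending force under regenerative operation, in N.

F ≈ 3530 N

With equal pressure on both faces, forces on the annular region cancel; the net push is pressure × rod cross-section.
Rod cross-section A_rod = π/4 × (3.35 cm)² = 8.814 cm^2
F = P × A_rod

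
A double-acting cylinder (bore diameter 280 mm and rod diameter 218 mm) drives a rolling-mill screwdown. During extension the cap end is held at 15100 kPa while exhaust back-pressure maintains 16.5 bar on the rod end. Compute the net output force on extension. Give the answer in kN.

F ≈ 890 kN

Cap-side area A_cap = π/4 × (280 mm)² = 61580 mm^2
Rod-side annular area A_ann = π/4 × (280² − 218²) = 24250 mm^2
Net thrust = P_cap·A_cap − P_rod·A_ann = 929.8 kN − 40.01 kN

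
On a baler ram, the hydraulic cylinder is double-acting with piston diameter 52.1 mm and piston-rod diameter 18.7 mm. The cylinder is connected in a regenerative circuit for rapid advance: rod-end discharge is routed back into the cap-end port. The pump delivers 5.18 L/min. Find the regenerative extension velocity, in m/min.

v ≈ 18.9 m/min

In regeneration the rod-end outflow joins the pump flow into the cap end, so the net volume the pump must supply per unit advance equals the rod cross-section area.
Rod cross-section A_rod = π/4 × (18.7 mm)² = 274.6 mm^2
v = Q_pump / A_rod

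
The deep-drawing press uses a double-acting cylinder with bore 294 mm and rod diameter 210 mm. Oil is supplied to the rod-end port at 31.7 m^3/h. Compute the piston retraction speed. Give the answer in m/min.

Rod-side annular area A_ann = π/4 × (294² − 210²) = 33250 mm^2
Flow into the rod-end port fills the annular volume.
v = Q / A

v ≈ 15.9 m/min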